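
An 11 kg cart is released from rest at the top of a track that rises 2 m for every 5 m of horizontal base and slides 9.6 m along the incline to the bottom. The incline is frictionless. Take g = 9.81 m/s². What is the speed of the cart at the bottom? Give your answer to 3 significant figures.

8.36 m/s

The weight component along the incline is mg sin 21.80° = 40.077 N and the normal force is N = mg cos 21.80° = 100.192 N.
With no friction, a = g sin 21.80° = 3.6433 m/s².
Starting from rest over a distance of 9.6 m, v² = 2aL = 2 × 3.6433 × 9.6 = 69.9514, so v = 8.3637 m/s.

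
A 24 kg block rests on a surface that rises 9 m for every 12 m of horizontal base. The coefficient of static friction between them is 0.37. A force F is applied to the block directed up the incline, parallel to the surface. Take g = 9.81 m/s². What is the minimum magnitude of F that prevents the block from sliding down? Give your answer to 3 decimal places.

71.574 N

The normal force is N = mg cos 36.87° = 188.352 N. With F at its minimum the block is on the verge of sliding down, so static friction is at its maximum μ_s N = 0.37 × 188.352 = 69.690 N and acts up the slope.
Equilibrium along the incline: F + μ_s N = mg sin 36.87°, so F = 141.264 − 69.690 = 71.574 N.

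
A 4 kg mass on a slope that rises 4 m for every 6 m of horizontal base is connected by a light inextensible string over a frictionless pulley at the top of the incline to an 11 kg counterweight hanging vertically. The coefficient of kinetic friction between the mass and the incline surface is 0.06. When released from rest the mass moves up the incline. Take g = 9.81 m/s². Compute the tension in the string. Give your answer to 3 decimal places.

46.175 N

For the mass on the incline: the weight component along the slope is m₁g sin 33.69° = 4 × 9.81 × 0.5547 = 21.766 N and the normal force is N = m₁g cos 33.69° = 32.650 N.
Kinetic friction opposes the mass's motion up the incline: f = μN = 0.06 × 32.650 = 1.959 N acting down the slope.
Newton's second law for the mass (up-slope positive): T − 21.766 − 1.959 = 4 a. For the hanging counterweight (downward positive): 11 × 9.81 − T = 11 a.
Adding the two equations eliminates T: 84.185 = 15 a, so a = 5.6123 m/s².
Then from the hanging counterweight's equation, T = 11 × (9.81 − 5.6123) = 46.175 N.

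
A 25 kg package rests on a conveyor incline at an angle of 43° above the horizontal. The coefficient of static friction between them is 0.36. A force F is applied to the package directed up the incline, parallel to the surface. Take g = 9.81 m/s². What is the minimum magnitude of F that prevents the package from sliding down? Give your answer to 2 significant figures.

The normal force is N = mg cos 43° = 179.364 N. With F at its minimum the package is on the verge of sliding down, so static friction is at its maximum μ_s N = 0.36 × 179.364 = 64.571 N and acts up the slope.
Equilibrium along the incline: F + μ_s N = mg sin 43°, so F = 167.260 − 64.571 = 102.689 N.

100 N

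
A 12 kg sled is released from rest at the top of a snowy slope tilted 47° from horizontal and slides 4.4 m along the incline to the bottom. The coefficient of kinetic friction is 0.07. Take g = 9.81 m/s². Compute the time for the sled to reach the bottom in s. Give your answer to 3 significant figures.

1.15 s

The weight component along the incline is mg sin 47° = 86.095 N and the normal force is N = mg cos 47° = 80.285 N.
Friction up the slope is f = μN = 0.07 × 80.285 = 5.620 N, so the net downslope force is 86.095 − 5.620 = 80.475 N and a = 80.475 / 12 = 6.7062 m/s².
Starting from rest, L = ½at², so t = √(2L/a) = √(2 × 4.4 / 6.7062) = 1.1455 s.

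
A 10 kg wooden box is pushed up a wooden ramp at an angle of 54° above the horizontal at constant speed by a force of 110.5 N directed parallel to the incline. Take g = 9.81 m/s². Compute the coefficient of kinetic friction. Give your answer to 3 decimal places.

At constant speed ΣF = 0 along the incline. The applied 110.5 N acts up the slope; the weight component mg sin 54° = 79.365 N and kinetic friction μN both act down the slope.
So 110.5 = 79.365 + μ × 57.662, giving μ = (110.5 − 79.365) / 57.662 = 0.5400.

0.540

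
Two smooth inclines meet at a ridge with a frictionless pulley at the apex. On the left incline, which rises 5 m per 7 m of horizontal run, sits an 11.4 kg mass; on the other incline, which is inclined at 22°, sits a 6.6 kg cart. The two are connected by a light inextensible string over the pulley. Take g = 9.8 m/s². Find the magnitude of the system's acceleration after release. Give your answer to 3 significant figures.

Resolve each weight along its own incline: the 11.4 kg mass has component 11.4 × 9.8 × sin 35.54° = 64.936 N down its slope, and the 6.6 kg mass has 6.6 × 9.8 × sin 22° = 24.230 N down its slope.
The 11.4 kg side's 64.936 N exceeds the other side's 24.230 N, so that mass slides down and the 6.6 kg mass slides up. Taking that direction as positive, Newton's second law for the whole system gives 64.936 − 24.230 = (11.4 + 6.6) a, so a = 40.706 / 18 = 2.2614 m/s².

2.26 m/s²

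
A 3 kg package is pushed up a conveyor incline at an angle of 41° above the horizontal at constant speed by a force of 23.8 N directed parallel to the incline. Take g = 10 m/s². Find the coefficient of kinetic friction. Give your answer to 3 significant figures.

0.182

At constant speed ΣF = 0 along the incline. The applied 23.8 N acts up the slope; the weight component mg sin 41° = 19.682 N and kinetic friction μN both act down the slope.
So 23.8 = 19.682 + μ × 22.641, giving μ = (23.8 − 19.682) / 22.641 = 0.1819.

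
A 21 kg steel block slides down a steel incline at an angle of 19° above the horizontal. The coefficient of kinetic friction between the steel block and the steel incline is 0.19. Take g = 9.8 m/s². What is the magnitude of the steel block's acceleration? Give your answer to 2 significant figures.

1.4 m/s²

Resolving the weight along the incline: the component pulling the steel block down the slope is mg sin 19° = 21 × 9.8 × 0.3256 = 67.008 N, and the normal force is N = mg cos 19° = 21 × 9.8 × 0.9455 = 194.584 N.
Kinetic friction acts up the slope with magnitude f = μN = 0.19 × 194.584 = 36.971 N.
Net force along the incline is 67.008 − 36.971 = 30.037 N, so a = 30.037 / 21 = 1.4303 m/s².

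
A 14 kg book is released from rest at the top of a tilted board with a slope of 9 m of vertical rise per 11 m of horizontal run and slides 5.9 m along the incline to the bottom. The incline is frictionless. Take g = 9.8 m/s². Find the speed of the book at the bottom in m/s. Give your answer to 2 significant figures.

The weight component along the incline is mg sin 39.29° = 86.880 N and the normal force is N = mg cos 39.29° = 106.187 N.
With no friction, a = g sin 39.29° = 6.2057 m/s².
Starting from rest over a distance of 5.9 m, v² = 2aL = 2 × 6.2057 × 5.9 = 73.2273, so v = 8.5573 m/s.

8.6 m/s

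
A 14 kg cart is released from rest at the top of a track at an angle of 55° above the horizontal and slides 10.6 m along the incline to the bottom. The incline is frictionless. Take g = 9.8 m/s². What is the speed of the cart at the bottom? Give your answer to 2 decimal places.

13.05 m/s

The weight component along the incline is mg sin 55° = 112.388 N and the normal force is N = mg cos 55° = 78.695 N.
With no friction, a = g sin 55° = 8.0277 m/s².
Starting from rest over a distance of 10.6 m, v² = 2aL = 2 × 8.0277 × 10.6 = 170.1872, so v = 13.0456 m/s.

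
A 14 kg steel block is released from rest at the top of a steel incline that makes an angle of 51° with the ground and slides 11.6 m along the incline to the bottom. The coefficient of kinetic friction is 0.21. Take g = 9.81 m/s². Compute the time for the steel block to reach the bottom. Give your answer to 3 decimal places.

The weight component along the incline is mg sin 51° = 106.733 N and the normal force is N = mg cos 51° = 86.431 N.
Friction up the slope is f = μN = 0.21 × 86.431 = 18.151 N, so the net downslope force is 106.733 − 18.151 = 88.582 N and a = 88.582 / 14 = 6.3273 m/s².
Starting from rest, L = ½at², so t = √(2L/a) = √(2 × 11.6 / 6.3273) = 1.9149 s.

1.915 s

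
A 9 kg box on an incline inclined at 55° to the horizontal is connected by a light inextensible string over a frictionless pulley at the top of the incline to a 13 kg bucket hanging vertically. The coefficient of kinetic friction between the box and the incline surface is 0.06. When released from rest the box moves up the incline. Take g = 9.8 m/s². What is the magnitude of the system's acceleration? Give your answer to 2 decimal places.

For the box on the incline: the weight component along the slope is m₁g sin 55° = 9 × 9.8 × 0.8192 = 72.253 N and the normal force is N = m₁g cos 55° = 50.589 N.
Kinetic friction opposes the box's motion up the incline: f = μN = 0.06 × 50.589 = 3.035 N acting down the slope.
Newton's second law for the box (up-slope positive): T − 72.253 − 3.035 = 9 a. For the hanging bucket (downward positive): 13 × 9.8 − T = 13 a.
Adding the two equations eliminates T: 52.112 = 22 a, so a = 2.3687 m/s².

2.37 m/s²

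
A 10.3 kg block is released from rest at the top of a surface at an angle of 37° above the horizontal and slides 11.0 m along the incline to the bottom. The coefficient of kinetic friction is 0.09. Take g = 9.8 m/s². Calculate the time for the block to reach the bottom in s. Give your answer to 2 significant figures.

The weight component along the incline is mg sin 37° = 60.747 N and the normal force is N = mg cos 37° = 80.614 N.
Friction up the slope is f = μN = 0.09 × 80.614 = 7.255 N, so the net downslope force is 60.747 − 7.255 = 53.492 N and a = 53.492 / 10.3 = 5.1934 m/s².
Starting from rest, L = ½at², so t = √(2L/a) = √(2 × 11.0 / 5.1934) = 2.0582 s.

2.1 s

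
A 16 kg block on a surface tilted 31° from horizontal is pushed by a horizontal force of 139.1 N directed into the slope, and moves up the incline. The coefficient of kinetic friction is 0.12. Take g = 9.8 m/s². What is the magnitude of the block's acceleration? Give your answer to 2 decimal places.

0.86 m/s²

The horizontal push has components F cos 31° = 139.1 × 0.8572 = 119.237 N up the incline and F sin 31° = 139.1 × 0.5150 = 71.636 N pressing into the surface.
The normal force is therefore N = mg cos 31° + F sin 31° = 134.409 + 71.636 = 206.045 N, and kinetic friction down the slope is μN = 0.12 × 206.045 = 24.725 N.
Along the incline: F cos 31° − mg sin 31° − μN = ma, so 119.237 − 80.752 − 24.725 = 16 a, giving a = 0.8600 m/s².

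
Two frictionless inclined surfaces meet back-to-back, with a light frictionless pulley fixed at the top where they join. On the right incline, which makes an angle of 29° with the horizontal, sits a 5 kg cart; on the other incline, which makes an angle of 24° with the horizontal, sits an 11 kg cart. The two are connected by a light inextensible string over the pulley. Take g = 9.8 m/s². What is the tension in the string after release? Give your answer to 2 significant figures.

Resolve each weight along its own incline: the 5 kg mass has component 5 × 9.8 × sin 29° = 23.756 N down its slope, and the 11 kg mass has 11 × 9.8 × sin 24° = 43.846 N down its slope.
The 11 kg side's 43.846 N exceeds the other side's 23.756 N, so that mass slides down and the 5 kg mass slides up. Taking that direction as positive, Newton's second law for the whole system gives 43.846 − 23.756 = (5 + 11) a, so a = 20.090 / 16 = 1.2556 m/s².
For the 5 kg mass (up-slope positive): T − 23.756 = 5 × 1.2556, so T = 30.034 N.

30 N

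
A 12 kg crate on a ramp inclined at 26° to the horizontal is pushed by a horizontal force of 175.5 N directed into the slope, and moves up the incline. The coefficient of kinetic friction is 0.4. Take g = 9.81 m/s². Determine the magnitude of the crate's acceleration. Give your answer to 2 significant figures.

The horizontal push has components F cos 26° = 175.5 × 0.8988 = 157.739 N up the incline and F sin 26° = 175.5 × 0.4384 = 76.939 N pressing into the surface.
The normal force is therefore N = mg cos 26° + F sin 26° = 105.807 + 76.939 = 182.746 N, and kinetic friction down the slope is μN = 0.4 × 182.746 = 73.098 N.
Along the incline: F cos 26° − mg sin 26° − μN = ma, so 157.739 − 51.608 − 73.098 = 12 a, giving a = 2.7528 m/s².

2.8 m/s²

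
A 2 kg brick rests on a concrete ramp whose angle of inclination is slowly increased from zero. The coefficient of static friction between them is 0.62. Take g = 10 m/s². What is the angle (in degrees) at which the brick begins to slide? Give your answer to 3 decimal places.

31.799°

At the threshold of sliding, static friction is at its maximum μ_s N and exactly balances the weight component along the incline: mg sin θ = μ_s mg cos θ.
Hence tan θ = μ_s = 0.62, so θ = arctan(0.62) = 31.7989°.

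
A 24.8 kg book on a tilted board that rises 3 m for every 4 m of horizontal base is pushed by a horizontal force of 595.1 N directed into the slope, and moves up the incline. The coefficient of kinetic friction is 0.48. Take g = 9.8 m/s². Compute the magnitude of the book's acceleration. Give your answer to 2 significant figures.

The horizontal push has components F cos 36.87° = 595.1 × 0.8000 = 476.080 N up the incline and F sin 36.87° = 595.1 × 0.6000 = 357.060 N pressing into the surface.
The normal force is therefore N = mg cos 36.87° + F sin 36.87° = 194.432 + 357.060 = 551.492 N, and kinetic friction down the slope is μN = 0.48 × 551.492 = 264.716 N.
Along the incline: F cos 36.87° − mg sin 36.87° − μN = ma, so 476.080 − 145.824 − 264.716 = 24.8 a, giving a = 2.6427 m/s².

2.6 m/s²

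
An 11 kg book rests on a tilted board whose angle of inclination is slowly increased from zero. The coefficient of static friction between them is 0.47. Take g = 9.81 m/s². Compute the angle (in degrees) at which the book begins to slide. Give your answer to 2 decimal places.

At the threshold of sliding, static friction is at its maximum μ_s N and exactly balances the weight component along the incline: mg sin θ = μ_s mg cos θ.
Hence tan θ = μ_s = 0.47, so θ = arctan(0.47) = 25.1735°.

25.17°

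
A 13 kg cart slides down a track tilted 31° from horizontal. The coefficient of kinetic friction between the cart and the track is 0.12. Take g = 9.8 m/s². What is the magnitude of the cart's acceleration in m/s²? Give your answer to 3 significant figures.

4.04 m/s²

Resolving the weight along the incline: the component pulling the cart down the slope is mg sin 31° = 13 × 9.8 × 0.5150 = 65.611 N, and the normal force is N = mg cos 31° = 13 × 9.8 × 0.8572 = 109.207 N.
Kinetic friction acts up the slope with magnitude f = μN = 0.12 × 109.207 = 13.105 N.
Net force along the incline is 65.611 − 13.105 = 52.506 N, so a = 52.506 / 13 = 4.0389 m/s².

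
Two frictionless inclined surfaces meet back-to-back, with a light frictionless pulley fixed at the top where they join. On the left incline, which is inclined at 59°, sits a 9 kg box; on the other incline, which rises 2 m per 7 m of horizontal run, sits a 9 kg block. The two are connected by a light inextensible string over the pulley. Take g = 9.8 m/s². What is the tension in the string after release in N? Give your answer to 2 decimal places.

49.92 N

Resolve each weight along its own incline: the 9 kg mass has component 9 × 9.8 × sin 59° = 75.602 N down its slope, and the 9 kg mass has 9 × 9.8 × sin 15.95° = 24.230 N down its slope.
The 9 kg side's 75.602 N exceeds the other side's 24.230 N, so that mass slides down and the 9 kg mass slides up. Taking that direction as positive, Newton's second law for the whole system gives 75.602 − 24.230 = (9 + 9) a, so a = 51.372 / 18 = 2.8540 m/s².
For the 9 kg mass (up-slope positive): T − 24.230 = 9 × 2.8540, so T = 49.916 N.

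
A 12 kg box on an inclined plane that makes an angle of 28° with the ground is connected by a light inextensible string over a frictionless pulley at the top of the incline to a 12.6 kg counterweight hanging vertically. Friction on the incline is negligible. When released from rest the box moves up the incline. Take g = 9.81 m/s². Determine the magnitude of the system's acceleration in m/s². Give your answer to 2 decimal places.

2.78 m/s²

For the box on the incline: the weight component along the slope is m₁g sin 28° = 12 × 9.81 × 0.4695 = 55.270 N and the normal force is N = m₁g cos 28° = 103.941 N.
Newton's second law for the box (up-slope positive): T − 55.270 = 12 a. For the hanging counterweight (downward positive): 12.6 × 9.81 − T = 12.6 a.
Adding the two equations eliminates T: 68.336 = 24.6 a, so a = 2.7779 m/s².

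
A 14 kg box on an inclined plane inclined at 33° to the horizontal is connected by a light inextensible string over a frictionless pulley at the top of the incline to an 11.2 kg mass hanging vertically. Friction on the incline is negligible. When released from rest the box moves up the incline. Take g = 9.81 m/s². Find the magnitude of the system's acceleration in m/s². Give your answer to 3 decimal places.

1.392 m/s²

For the box on the incline: the weight component along the slope is m₁g sin 33° = 14 × 9.81 × 0.5446 = 74.795 N and the normal force is N = m₁g cos 33° = 115.183 N.
Newton's second law for the box (up-slope positive): T − 74.795 = 14 a. For the hanging mass (downward positive): 11.2 × 9.81 − T = 11.2 a.
Adding the two equations eliminates T: 35.077 = 25.2 a, so a = 1.3919 m/s².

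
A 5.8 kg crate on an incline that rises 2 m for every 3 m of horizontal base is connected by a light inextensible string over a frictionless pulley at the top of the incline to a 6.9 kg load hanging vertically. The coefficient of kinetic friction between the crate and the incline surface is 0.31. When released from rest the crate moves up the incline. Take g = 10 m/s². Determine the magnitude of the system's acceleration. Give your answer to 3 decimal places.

1.722 m/s²

For the crate on the incline: the weight component along the slope is m₁g sin 33.69° = 5.8 × 10 × 0.5547 = 32.173 N and the normal force is N = m₁g cos 33.69° = 48.259 N.
Kinetic friction opposes the crate's motion up the incline: f = μN = 0.31 × 48.259 = 14.960 N acting down the slope.
Newton's second law for the crate (up-slope positive): T − 32.173 − 14.960 = 5.8 a. For the hanging load (downward positive): 6.9 × 10 − T = 6.9 a.
Adding the two equations eliminates T: 21.867 = 12.7 a, so a = 1.7218 m/s².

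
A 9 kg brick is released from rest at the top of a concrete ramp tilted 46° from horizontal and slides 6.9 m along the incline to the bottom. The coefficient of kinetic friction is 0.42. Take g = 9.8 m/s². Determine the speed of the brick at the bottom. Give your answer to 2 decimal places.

7.60 m/s

The weight component along the incline is mg sin 46° = 63.446 N and the normal force is N = mg cos 46° = 61.269 N.
Friction up the slope is f = μN = 0.42 × 61.269 = 25.733 N, so the net downslope force is 63.446 − 25.733 = 37.713 N and a = 37.713 / 9 = 4.1903 m/s².
Starting from rest over a distance of 6.9 m, v² = 2aL = 2 × 4.1903 × 6.9 = 57.8261, so v = 7.6043 m/s.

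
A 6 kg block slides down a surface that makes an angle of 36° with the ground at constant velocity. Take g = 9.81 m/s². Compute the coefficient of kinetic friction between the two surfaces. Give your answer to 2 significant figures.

0.73

At constant velocity the net force along the incline is zero: mg sin 36° = μ mg cos 36°.
So μ = tan 36° = 0.5878 / 0.8090 = 0.7266.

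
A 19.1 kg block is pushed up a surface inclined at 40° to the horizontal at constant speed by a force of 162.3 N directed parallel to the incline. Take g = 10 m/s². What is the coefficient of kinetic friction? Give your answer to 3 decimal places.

At constant speed ΣF = 0 along the incline. The applied 162.3 N acts up the slope; the weight component mg sin 40° = 122.772 N and kinetic friction μN both act down the slope.
So 162.3 = 122.772 + μ × 146.314, giving μ = (162.3 − 122.772) / 146.314 = 0.2702.

0.270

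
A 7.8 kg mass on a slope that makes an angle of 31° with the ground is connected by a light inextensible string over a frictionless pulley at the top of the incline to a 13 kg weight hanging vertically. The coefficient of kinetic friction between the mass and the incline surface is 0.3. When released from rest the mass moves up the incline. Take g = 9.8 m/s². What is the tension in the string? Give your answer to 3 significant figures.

84.7 N

For the mass on the incline: the weight component along the slope is m₁g sin 31° = 7.8 × 9.8 × 0.5150 = 39.367 N and the normal force is N = m₁g cos 31° = 65.522 N.
Kinetic friction opposes the mass's motion up the incline: f = μN = 0.3 × 65.522 = 19.657 N acting down the slope.
Newton's second law for the mass (up-slope positive): T − 39.367 − 19.657 = 7.8 a. For the hanging weight (downward positive): 13 × 9.8 − T = 13 a.
Adding the two equations eliminates T: 68.376 = 20.8 a, so a = 3.2873 m/s².
Then from the hanging weight's equation, T = 13 × (9.8 − 3.2873) = 84.665 N.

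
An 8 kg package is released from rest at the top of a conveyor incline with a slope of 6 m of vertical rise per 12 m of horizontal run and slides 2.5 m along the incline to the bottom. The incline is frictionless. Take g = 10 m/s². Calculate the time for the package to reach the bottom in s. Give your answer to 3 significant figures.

1.06 s

The weight component along the incline is mg sin 26.57° = 35.777 N and the normal force is N = mg cos 26.57° = 71.554 N.
With no friction, a = g sin 26.57° = 4.4721 m/s².
Starting from rest, L = ½at², so t = √(2L/a) = √(2 × 2.5 / 4.4721) = 1.0574 s.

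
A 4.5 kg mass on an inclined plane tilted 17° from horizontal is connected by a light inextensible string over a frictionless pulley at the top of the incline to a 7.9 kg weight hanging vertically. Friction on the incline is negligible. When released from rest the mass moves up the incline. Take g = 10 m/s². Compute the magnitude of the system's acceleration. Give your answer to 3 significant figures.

5.31 m/s²

For the mass on the incline: the weight component along the slope is m₁g sin 17° = 4.5 × 10 × 0.2924 = 13.158 N and the normal force is N = m₁g cos 17° = 43.034 N.
Newton's second law for the mass (up-slope positive): T − 13.158 = 4.5 a. For the hanging weight (downward positive): 7.9 × 10 − T = 7.9 a.
Adding the two equations eliminates T: 65.842 = 12.4 a, so a = 5.3098 m/s².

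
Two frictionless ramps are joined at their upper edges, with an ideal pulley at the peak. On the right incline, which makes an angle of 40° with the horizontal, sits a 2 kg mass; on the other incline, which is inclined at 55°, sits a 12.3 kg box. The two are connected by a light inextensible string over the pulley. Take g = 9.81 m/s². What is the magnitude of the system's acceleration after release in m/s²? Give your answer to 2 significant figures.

6.0 m/s²

Resolve each weight along its own incline: the 2 kg mass has component 2 × 9.81 × sin 40° = 12.611 N down its slope, and the 12.3 kg mass has 12.3 × 9.81 × sin 55° = 98.841 N down its slope.
The 12.3 kg side's 98.841 N exceeds the other side's 12.611 N, so that mass slides down and the 2 kg mass slides up. Taking that direction as positive, Newton's second law for the whole system gives 98.841 − 12.611 = (2 + 12.3) a, so a = 86.230 / 14.3 = 6.0301 m/s².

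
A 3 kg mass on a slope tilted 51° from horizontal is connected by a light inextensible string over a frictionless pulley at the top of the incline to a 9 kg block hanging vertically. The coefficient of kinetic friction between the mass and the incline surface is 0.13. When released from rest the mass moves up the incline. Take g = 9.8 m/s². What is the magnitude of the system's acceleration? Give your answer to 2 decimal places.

5.25 m/s²

For the mass on the incline: the weight component along the slope is m₁g sin 51° = 3 × 9.8 × 0.7771 = 22.847 N and the normal force is N = m₁g cos 51° = 18.502 N.
Kinetic friction opposes the mass's motion up the incline: f = μN = 0.13 × 18.502 = 2.405 N acting down the slope.
Newton's second law for the mass (up-slope positive): T − 22.847 − 2.405 = 3 a. For the hanging block (downward positive): 9 × 9.8 − T = 9 a.
Adding the two equations eliminates T: 62.948 = 12 a, so a = 5.2457 m/s².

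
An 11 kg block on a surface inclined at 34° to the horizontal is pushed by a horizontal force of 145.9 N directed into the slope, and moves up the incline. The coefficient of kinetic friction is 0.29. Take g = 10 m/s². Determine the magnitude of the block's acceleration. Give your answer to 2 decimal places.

The horizontal push has components F cos 34° = 145.9 × 0.8290 = 120.951 N up the incline and F sin 34° = 145.9 × 0.5592 = 81.587 N pressing into the surface.
The normal force is therefore N = mg cos 34° + F sin 34° = 91.190 + 81.587 = 172.777 N, and kinetic friction down the slope is μN = 0.29 × 172.777 = 50.105 N.
Along the incline: F cos 34° − mg sin 34° − μN = ma, so 120.951 − 61.512 − 50.105 = 11 a, giving a = 0.8485 m/s².

0.85 m/s²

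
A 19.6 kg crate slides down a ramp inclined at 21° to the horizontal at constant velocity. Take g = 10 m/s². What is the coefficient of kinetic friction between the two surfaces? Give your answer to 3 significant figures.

At constant velocity the net force along the incline is zero: mg sin 21° = μ mg cos 21°.
So μ = tan 21° = 0.3584 / 0.9336 = 0.3839.

0.384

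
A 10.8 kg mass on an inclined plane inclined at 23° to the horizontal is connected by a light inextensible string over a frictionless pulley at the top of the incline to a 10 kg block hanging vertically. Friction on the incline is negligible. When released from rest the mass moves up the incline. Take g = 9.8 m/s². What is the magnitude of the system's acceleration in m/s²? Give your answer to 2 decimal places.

For the mass on the incline: the weight component along the slope is m₁g sin 23° = 10.8 × 9.8 × 0.3907 = 41.352 N and the normal force is N = m₁g cos 23° = 97.426 N.
Newton's second law for the mass (up-slope positive): T − 41.352 = 10.8 a. For the hanging block (downward positive): 10 × 9.8 − T = 10 a.
Adding the two equations eliminates T: 56.648 = 20.8 a, so a = 2.7235 m/s².

2.72 m/s²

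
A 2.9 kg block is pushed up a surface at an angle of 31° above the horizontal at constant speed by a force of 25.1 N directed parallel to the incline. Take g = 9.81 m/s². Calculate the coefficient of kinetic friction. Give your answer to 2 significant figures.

0.43

At constant speed ΣF = 0 along the incline. The applied 25.1 N acts up the slope; the weight component mg sin 31° = 14.652 N and kinetic friction μN both act down the slope.
So 25.1 = 14.652 + μ × 24.386, giving μ = (25.1 − 14.652) / 24.386 = 0.4284.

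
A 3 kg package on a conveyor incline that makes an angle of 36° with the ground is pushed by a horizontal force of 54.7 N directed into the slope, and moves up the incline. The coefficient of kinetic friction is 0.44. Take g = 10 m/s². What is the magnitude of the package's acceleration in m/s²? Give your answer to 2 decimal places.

The horizontal push has components F cos 36° = 54.7 × 0.8090 = 44.252 N up the incline and F sin 36° = 54.7 × 0.5878 = 32.153 N pressing into the surface.
The normal force is therefore N = mg cos 36° + F sin 36° = 24.270 + 32.153 = 56.423 N, and kinetic friction down the slope is μN = 0.44 × 56.423 = 24.826 N.
Along the incline: F cos 36° − mg sin 36° − μN = ma, so 44.252 − 17.634 − 24.826 = 3 a, giving a = 0.5973 m/s².

0.60 m/s²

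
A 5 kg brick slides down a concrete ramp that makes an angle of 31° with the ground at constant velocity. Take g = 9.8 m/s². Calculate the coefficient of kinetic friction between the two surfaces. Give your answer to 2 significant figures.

0.60

At constant velocity the net force along the incline is zero: mg sin 31° = μ mg cos 31°.
So μ = tan 31° = 0.5150 / 0.8572 = 0.6008.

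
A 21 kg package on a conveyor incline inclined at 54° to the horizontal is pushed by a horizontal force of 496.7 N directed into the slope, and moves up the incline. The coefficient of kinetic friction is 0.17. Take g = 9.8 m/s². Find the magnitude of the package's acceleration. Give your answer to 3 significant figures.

The horizontal push has components F cos 54° = 496.7 × 0.5878 = 291.960 N up the incline and F sin 54° = 496.7 × 0.8090 = 401.830 N pressing into the surface.
The normal force is therefore N = mg cos 54° + F sin 54° = 120.969 + 401.830 = 522.799 N, and kinetic friction down the slope is μN = 0.17 × 522.799 = 88.876 N.
Along the incline: F cos 54° − mg sin 54° − μN = ma, so 291.960 − 166.492 − 88.876 = 21 a, giving a = 1.7425 m/s².

1.74 m/s²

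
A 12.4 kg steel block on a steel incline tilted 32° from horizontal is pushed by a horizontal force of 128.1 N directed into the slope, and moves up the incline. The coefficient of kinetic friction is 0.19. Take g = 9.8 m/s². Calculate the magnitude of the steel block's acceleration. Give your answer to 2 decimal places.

0.95 m/s²

The horizontal push has components F cos 32° = 128.1 × 0.8480 = 108.629 N up the incline and F sin 32° = 128.1 × 0.5299 = 67.880 N pressing into the surface.
The normal force is therefore N = mg cos 32° + F sin 32° = 103.049 + 67.880 = 170.929 N, and kinetic friction down the slope is μN = 0.19 × 170.929 = 32.477 N.
Along the incline: F cos 32° − mg sin 32° − μN = ma, so 108.629 − 64.393 − 32.477 = 12.4 a, giving a = 0.9483 m/s².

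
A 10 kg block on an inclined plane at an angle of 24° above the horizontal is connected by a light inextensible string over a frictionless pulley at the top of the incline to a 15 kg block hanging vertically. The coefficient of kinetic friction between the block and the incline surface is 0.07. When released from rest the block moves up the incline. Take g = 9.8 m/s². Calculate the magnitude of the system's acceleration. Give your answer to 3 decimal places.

For the block on the incline: the weight component along the slope is m₁g sin 24° = 10 × 9.8 × 0.4067 = 39.857 N and the normal force is N = m₁g cos 24° = 89.527 N.
Kinetic friction opposes the block's motion up the incline: f = μN = 0.07 × 89.527 = 6.267 N acting down the slope.
Newton's second law for the block (up-slope positive): T − 39.857 − 6.267 = 10 a. For the hanging block (downward positive): 15 × 9.8 − T = 15 a.
Adding the two equations eliminates T: 100.876 = 25 a, so a = 4.0350 m/s².

4.035 m/s²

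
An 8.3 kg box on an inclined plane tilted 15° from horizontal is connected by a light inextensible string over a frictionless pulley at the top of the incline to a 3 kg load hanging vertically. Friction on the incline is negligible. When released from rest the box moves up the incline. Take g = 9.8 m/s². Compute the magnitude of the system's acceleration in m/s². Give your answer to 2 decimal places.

0.74 m/s²

For the box on the incline: the weight component along the slope is m₁g sin 15° = 8.3 × 9.8 × 0.2588 = 21.051 N and the normal force is N = m₁g cos 15° = 78.568 N.
Newton's second law for the box (up-slope positive): T − 21.051 = 8.3 a. For the hanging load (downward positive): 3 × 9.8 − T = 3 a.
Adding the two equations eliminates T: 8.349 = 11.3 a, so a = 0.7388 m/s².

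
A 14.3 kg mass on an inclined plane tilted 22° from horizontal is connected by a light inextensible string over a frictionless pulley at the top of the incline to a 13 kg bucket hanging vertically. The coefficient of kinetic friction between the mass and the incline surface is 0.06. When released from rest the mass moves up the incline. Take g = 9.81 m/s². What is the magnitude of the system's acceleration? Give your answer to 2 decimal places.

For the mass on the incline: the weight component along the slope is m₁g sin 22° = 14.3 × 9.81 × 0.3746 = 52.550 N and the normal force is N = m₁g cos 22° = 130.068 N.
Kinetic friction opposes the mass's motion up the incline: f = μN = 0.06 × 130.068 = 7.804 N acting down the slope.
Newton's second law for the mass (up-slope positive): T − 52.550 − 7.804 = 14.3 a. For the hanging bucket (downward positive): 13 × 9.81 − T = 13 a.
Adding the two equations eliminates T: 67.176 = 27.3 a, so a = 2.4607 m/s².

2.46 m/s²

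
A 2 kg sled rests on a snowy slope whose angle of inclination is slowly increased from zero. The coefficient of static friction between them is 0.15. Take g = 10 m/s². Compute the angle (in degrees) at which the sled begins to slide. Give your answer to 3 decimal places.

8.531°

At the threshold of sliding, static friction is at its maximum μ_s N and exactly balances the weight component along the incline: mg sin θ = μ_s mg cos θ.
Hence tan θ = μ_s = 0.15, so θ = arctan(0.15) = 8.5308°.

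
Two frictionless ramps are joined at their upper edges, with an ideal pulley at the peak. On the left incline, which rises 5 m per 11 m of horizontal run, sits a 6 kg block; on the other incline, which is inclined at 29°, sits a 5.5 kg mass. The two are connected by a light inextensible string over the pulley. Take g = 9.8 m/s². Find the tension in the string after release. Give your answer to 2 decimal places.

Resolve each weight along its own incline: the 6 kg mass has component 6 × 9.8 × sin 24.44° = 24.332 N down its slope, and the 5.5 kg mass has 5.5 × 9.8 × sin 29° = 26.131 N down its slope.
The 5.5 kg side's 26.131 N exceeds the other side's 24.332 N, so that mass slides down and the 6 kg mass slides up. Taking that direction as positive, Newton's second law for the whole system gives 26.131 − 24.332 = (6 + 5.5) a, so a = 1.799 / 11.5 = 0.1564 m/s².
For the 6 kg mass (up-slope positive): T − 24.332 = 6 × 0.1564, so T = 25.270 N.

25.27 N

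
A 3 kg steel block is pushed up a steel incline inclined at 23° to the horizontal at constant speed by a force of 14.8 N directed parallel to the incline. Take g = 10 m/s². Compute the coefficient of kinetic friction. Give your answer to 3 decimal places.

0.111

At constant speed ΣF = 0 along the incline. The applied 14.8 N acts up the slope; the weight component mg sin 23° = 11.722 N and kinetic friction μN both act down the slope.
So 14.8 = 11.722 + μ × 27.615, giving μ = (14.8 − 11.722) / 27.615 = 0.1115.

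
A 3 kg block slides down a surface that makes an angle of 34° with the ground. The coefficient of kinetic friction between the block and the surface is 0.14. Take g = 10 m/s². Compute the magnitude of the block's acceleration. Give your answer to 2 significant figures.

4.4 m/s²

Resolving the weight along the incline: the component pulling the block down the slope is mg sin 34° = 3 × 10 × 0.5592 = 16.776 N, and the normal force is N = mg cos 34° = 3 × 10 × 0.8290 = 24.870 N.
Kinetic friction acts up the slope with magnitude f = μN = 0.14 × 24.870 = 3.482 N.
Net force along the incline is 16.776 − 3.482 = 13.294 N, so a = 13.294 / 3 = 4.4313 m/s².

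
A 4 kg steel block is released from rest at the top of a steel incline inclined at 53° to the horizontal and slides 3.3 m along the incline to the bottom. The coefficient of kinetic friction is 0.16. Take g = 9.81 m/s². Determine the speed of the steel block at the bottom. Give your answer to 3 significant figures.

6.74 m/s

The weight component along the incline is mg sin 53° = 31.338 N and the normal force is N = mg cos 53° = 23.615 N.
Friction up the slope is f = μN = 0.16 × 23.615 = 3.778 N, so the net downslope force is 31.338 − 3.778 = 27.560 N and a = 27.560 / 4 = 6.8900 m/s².
Starting from rest over a distance of 3.3 m, v² = 2aL = 2 × 6.8900 × 3.3 = 45.4740, so v = 6.7434 m/s.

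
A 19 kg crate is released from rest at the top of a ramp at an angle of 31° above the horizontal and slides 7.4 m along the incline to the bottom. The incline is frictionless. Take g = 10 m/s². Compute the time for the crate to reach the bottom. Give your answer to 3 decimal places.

1.695 s

The weight component along the incline is mg sin 31° = 97.857 N and the normal force is N = mg cos 31° = 162.862 N.
With no friction, a = g sin 31° = 5.1504 m/s².
Starting from rest, L = ½at², so t = √(2L/a) = √(2 × 7.4 / 5.1504) = 1.6952 s.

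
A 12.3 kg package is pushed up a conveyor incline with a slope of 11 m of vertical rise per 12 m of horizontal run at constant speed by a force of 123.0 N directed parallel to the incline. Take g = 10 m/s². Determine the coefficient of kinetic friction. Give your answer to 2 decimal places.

At constant speed ΣF = 0 along the incline. The applied 123.0 N acts up the slope; the weight component mg sin 42.51° = 83.114 N and kinetic friction μN both act down the slope.
So 123.0 = 83.114 + μ × 90.670, giving μ = (123.0 − 83.114) / 90.670 = 0.4399.

0.44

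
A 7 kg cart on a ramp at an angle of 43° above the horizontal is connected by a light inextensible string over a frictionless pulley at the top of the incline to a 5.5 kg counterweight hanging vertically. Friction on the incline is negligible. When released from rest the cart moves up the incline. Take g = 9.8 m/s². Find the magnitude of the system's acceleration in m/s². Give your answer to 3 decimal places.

0.569 m/s²

For the cart on the incline: the weight component along the slope is m₁g sin 43° = 7 × 9.8 × 0.6820 = 46.785 N and the normal force is N = m₁g cos 43° = 50.171 N.
Newton's second law for the cart (up-slope positive): T − 46.785 = 7 a. For the hanging counterweight (downward positive): 5.5 × 9.8 − T = 5.5 a.
Adding the two equations eliminates T: 7.115 = 12.5 a, so a = 0.5692 m/s².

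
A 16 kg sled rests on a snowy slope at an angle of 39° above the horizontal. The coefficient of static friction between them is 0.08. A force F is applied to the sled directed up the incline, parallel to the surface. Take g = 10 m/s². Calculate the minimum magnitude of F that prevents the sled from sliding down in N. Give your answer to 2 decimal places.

The normal force is N = mg cos 39° = 124.343 N. With F at its minimum the sled is on the verge of sliding down, so static friction is at its maximum μ_s N = 0.08 × 124.343 = 9.947 N and acts up the slope.
Equilibrium along the incline: F + μ_s N = mg sin 39°, so F = 100.691 − 9.947 = 90.744 N.

90.74 N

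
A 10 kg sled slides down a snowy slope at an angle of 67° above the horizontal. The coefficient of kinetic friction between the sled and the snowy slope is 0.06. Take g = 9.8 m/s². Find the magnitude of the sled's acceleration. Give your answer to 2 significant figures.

Resolving the weight along the incline: the component pulling the sled down the slope is mg sin 67° = 10 × 9.8 × 0.9205 = 90.209 N, and the normal force is N = mg cos 67° = 10 × 9.8 × 0.3907 = 38.289 N.
Kinetic friction acts up the slope with magnitude f = μN = 0.06 × 38.289 = 2.297 N.
Net force along the incline is 90.209 − 2.297 = 87.912 N, so a = 87.912 / 10 = 8.7912 m/s².

8.8 m/s²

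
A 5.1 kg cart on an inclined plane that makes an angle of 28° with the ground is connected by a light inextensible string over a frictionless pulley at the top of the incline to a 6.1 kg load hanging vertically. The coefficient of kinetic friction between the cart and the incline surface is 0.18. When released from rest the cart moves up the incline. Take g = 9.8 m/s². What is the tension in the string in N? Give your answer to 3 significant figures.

44.3 N

For the cart on the incline: the weight component along the slope is m₁g sin 28° = 5.1 × 9.8 × 0.4695 = 23.466 N and the normal force is N = m₁g cos 28° = 44.130 N.
Kinetic friction opposes the cart's motion up the incline: f = μN = 0.18 × 44.130 = 7.943 N acting down the slope.
Newton's second law for the cart (up-slope positive): T − 23.466 − 7.943 = 5.1 a. For the hanging load (downward positive): 6.1 × 9.8 − T = 6.1 a.
Adding the two equations eliminates T: 28.371 = 11.2 a, so a = 2.5331 m/s².
Then from the hanging load's equation, T = 6.1 × (9.8 − 2.5331) = 44.328 N.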